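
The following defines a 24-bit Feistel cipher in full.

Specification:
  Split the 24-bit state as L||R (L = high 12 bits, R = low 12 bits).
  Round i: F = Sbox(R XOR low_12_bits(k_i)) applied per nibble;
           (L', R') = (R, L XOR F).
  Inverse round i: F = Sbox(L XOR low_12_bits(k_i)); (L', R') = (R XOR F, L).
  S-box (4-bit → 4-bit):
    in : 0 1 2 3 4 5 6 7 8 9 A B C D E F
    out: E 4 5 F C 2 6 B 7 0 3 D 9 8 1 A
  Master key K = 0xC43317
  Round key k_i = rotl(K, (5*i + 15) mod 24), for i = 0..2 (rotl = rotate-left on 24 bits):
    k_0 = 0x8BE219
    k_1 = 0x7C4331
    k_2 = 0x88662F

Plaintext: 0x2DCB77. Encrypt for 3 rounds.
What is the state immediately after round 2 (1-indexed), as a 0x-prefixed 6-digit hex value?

0x2BDF0E

s_0 = plaintext = 0x2DCB77
s_1 = Round(s_0, k_0) = 0xB772BD
s_2 = Round(s_1, k_1) = 0x2BDF0E
s_3 = Round(s_2, k_2) = 0xF0E2E9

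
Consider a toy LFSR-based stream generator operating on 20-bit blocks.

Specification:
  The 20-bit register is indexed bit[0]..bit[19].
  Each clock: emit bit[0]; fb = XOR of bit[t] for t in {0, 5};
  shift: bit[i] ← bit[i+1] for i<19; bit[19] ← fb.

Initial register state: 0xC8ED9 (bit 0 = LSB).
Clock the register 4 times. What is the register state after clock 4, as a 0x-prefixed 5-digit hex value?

0xFC8ED

reg_0 = 0xC8ED9
clock 1: out=1, reg = 0xE476C
clock 2: out=0, reg = 0xF23B6
clock 3: out=0, reg = 0xF91DB
clock 4: out=1, reg = 0xFC8ED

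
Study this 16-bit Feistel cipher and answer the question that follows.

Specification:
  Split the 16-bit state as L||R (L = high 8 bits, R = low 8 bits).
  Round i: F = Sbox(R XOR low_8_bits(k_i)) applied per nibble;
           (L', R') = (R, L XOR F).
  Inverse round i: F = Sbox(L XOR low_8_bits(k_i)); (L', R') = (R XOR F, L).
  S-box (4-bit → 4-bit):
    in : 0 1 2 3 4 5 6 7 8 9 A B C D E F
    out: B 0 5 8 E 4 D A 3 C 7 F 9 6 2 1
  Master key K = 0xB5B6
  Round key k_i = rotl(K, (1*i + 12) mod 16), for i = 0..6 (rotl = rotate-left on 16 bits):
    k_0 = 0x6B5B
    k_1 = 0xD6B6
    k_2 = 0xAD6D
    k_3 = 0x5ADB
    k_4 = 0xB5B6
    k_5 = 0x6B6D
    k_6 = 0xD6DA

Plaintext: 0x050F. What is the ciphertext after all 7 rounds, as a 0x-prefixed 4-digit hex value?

0xF9EB

s_0 = plaintext = 0x050F
s_1 = Round(s_0, k_0) = 0x0F4B
s_2 = Round(s_1, k_1) = 0x4B19
s_3 = Round(s_2, k_2) = 0x19E5
s_4 = Round(s_3, k_3) = 0xE59B
s_5 = Round(s_4, k_4) = 0x9BB3
s_6 = Round(s_5, k_5) = 0xB3F9
s_7 = Round(s_6, k_6) = 0xF9EB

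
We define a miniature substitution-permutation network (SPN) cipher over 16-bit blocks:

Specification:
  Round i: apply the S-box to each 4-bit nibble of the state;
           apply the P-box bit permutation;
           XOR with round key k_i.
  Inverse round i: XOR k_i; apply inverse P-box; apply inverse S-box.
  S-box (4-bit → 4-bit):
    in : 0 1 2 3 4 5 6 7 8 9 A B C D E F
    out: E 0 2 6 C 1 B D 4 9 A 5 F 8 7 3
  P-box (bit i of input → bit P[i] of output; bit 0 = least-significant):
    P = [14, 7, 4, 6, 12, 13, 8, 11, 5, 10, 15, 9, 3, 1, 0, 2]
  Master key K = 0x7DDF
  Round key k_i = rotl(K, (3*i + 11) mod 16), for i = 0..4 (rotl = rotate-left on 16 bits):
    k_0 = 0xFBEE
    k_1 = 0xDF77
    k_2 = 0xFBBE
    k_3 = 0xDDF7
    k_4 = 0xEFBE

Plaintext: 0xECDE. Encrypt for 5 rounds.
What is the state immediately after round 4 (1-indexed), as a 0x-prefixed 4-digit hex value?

0xA05C

s_0 = plaintext = 0xECDE
s_1 = Round(s_0, k_0) = 0x3555
s_2 = Round(s_1, k_1) = 0x8F54
s_3 = Round(s_2, k_2) = 0xEFCF
s_4 = Round(s_3, k_3) = 0xA05C
s_5 = Round(s_4, k_4) = 0x3968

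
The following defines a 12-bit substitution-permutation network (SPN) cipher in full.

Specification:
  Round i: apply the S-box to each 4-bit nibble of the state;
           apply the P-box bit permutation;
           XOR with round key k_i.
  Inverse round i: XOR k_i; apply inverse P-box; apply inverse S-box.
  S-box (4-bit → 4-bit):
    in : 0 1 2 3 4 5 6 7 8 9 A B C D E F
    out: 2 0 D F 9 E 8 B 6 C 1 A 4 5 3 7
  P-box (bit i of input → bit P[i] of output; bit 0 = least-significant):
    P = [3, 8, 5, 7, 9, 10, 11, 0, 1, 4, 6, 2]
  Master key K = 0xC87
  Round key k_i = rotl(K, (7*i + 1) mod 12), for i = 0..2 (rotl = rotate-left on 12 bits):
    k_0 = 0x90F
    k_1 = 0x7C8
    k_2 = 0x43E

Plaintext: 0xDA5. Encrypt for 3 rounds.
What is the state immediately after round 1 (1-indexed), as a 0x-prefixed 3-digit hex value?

0xAED

s_0 = plaintext = 0xDA5
s_1 = Round(s_0, k_0) = 0xAED
s_2 = Round(s_1, k_1) = 0x1E2
s_3 = Round(s_2, k_2) = 0x296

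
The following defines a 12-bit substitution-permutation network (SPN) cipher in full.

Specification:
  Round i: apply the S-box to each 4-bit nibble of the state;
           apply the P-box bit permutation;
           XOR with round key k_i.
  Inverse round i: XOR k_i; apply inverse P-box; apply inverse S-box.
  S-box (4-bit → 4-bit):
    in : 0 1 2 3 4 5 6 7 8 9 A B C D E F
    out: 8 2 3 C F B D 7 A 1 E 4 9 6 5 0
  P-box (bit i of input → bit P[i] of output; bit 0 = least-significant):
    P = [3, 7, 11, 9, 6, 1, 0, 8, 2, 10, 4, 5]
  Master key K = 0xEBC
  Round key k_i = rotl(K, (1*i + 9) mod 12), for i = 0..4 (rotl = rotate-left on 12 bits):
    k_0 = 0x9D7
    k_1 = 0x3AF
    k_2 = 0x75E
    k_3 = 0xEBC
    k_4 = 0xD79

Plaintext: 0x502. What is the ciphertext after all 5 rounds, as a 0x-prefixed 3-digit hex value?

s_0 = plaintext = 0x502
s_1 = Round(s_0, k_0) = 0xC7B
s_2 = Round(s_1, k_1) = 0xBC8
s_3 = Round(s_2, k_2) = 0x48E
s_4 = Round(s_3, k_3) = 0x382
s_5 = Round(s_4, k_4) = 0xCC3

0xCC3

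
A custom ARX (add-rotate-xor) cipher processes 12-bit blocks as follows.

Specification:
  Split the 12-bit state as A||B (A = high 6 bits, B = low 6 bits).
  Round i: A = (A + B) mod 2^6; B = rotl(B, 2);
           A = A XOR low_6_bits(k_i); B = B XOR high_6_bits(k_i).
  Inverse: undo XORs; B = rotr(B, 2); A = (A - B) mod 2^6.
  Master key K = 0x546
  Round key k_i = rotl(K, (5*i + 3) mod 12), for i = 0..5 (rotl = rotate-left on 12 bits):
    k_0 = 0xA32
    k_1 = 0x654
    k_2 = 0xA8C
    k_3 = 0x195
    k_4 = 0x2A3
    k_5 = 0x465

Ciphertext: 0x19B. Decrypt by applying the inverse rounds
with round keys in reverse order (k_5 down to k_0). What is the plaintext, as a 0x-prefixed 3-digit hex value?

0xD06

s_0 = ciphertext = 0x19B
s_1 = InvRound(s_0, k_5) = 0x062
s_2 = InvRound(s_1, k_4) = 0x60A
s_3 = InvRound(s_2, k_3) = 0x283
s_4 = InvRound(s_3, k_2) = 0xB1A
s_5 = InvRound(s_4, k_1) = 0x230
s_6 = InvRound(s_5, k_0) = 0xD06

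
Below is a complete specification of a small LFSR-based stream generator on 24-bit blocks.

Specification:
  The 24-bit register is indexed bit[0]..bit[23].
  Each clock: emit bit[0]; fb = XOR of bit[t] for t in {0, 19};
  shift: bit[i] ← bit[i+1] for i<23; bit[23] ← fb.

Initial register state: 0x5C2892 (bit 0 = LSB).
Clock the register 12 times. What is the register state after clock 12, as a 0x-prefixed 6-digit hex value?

reg_0 = 0x5C2892
clock 1: out=0, reg = 0xAE1449
clock 2: out=1, reg = 0x570A24
clock 3: out=0, reg = 0x2B8512
clock 4: out=0, reg = 0x95C289
clock 5: out=1, reg = 0xCAE144
clock 6: out=0, reg = 0xE570A2
clock 7: out=0, reg = 0x72B851
clock 8: out=1, reg = 0xB95C28
clock 9: out=0, reg = 0xDCAE14
clock 10: out=0, reg = 0xEE570A
clock 11: out=0, reg = 0xF72B85
clock 12: out=1, reg = 0xFB95C2

0xFB95C2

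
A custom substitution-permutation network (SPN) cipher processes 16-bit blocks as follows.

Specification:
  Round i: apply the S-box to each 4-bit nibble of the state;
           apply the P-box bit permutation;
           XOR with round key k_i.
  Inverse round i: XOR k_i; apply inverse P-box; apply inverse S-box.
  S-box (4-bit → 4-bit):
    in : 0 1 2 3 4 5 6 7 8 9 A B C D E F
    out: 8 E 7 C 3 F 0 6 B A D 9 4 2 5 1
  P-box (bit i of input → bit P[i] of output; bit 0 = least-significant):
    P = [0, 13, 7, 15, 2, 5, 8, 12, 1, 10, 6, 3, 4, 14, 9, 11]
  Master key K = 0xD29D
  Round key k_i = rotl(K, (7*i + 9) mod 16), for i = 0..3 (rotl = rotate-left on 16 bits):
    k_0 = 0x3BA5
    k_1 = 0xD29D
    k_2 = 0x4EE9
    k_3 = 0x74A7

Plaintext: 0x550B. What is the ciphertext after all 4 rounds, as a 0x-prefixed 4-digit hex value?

0x3658

s_0 = plaintext = 0x550B
s_1 = Round(s_0, k_0) = 0xE5FE
s_2 = Round(s_1, k_1) = 0xD442
s_3 = Round(s_2, k_2) = 0x2A4E
s_4 = Round(s_3, k_3) = 0x3658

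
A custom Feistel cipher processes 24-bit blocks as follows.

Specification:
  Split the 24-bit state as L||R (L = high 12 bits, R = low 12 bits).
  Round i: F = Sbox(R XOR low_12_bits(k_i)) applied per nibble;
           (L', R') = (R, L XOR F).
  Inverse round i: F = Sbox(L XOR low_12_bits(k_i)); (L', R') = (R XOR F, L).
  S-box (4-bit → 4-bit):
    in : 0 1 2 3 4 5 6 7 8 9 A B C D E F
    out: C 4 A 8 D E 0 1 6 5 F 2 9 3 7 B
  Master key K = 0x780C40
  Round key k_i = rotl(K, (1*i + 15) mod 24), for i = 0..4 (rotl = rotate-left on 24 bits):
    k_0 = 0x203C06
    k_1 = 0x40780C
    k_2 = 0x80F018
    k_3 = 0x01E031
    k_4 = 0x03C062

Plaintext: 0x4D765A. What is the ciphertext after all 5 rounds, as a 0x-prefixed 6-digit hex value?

s_0 = plaintext = 0x4D765A
s_1 = Round(s_0, k_0) = 0x65AB3E
s_2 = Round(s_1, k_1) = 0xB3EED0
s_3 = Round(s_2, k_2) = 0xED0CA8
s_4 = Round(s_3, k_3) = 0xCA8785
s_5 = Round(s_4, k_4) = 0x785DD9

0x785DD9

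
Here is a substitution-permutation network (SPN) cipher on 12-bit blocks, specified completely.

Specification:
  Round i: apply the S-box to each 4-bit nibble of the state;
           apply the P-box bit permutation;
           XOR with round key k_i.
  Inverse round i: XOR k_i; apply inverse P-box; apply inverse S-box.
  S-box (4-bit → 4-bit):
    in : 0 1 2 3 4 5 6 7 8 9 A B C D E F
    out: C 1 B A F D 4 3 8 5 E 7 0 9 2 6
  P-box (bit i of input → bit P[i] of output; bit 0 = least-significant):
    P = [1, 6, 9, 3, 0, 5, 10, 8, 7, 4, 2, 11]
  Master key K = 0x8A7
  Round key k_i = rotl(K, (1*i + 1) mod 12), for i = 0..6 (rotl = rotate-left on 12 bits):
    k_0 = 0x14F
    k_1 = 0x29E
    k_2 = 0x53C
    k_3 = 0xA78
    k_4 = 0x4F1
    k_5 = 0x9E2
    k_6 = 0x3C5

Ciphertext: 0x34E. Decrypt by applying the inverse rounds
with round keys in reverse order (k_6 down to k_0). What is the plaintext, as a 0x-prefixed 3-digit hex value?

s_0 = ciphertext = 0x34E
s_1 = InvRound(s_0, k_6) = 0x11D
s_2 = InvRound(s_1, k_5) = 0x472
s_3 = InvRound(s_2, k_4) = 0x111
s_4 = InvRound(s_3, k_3) = 0x82A
s_5 = InvRound(s_4, k_2) = 0xA01
s_6 = InvRound(s_5, k_1) = 0x41D
s_7 = InvRound(s_6, k_0) = 0xE07

0xE07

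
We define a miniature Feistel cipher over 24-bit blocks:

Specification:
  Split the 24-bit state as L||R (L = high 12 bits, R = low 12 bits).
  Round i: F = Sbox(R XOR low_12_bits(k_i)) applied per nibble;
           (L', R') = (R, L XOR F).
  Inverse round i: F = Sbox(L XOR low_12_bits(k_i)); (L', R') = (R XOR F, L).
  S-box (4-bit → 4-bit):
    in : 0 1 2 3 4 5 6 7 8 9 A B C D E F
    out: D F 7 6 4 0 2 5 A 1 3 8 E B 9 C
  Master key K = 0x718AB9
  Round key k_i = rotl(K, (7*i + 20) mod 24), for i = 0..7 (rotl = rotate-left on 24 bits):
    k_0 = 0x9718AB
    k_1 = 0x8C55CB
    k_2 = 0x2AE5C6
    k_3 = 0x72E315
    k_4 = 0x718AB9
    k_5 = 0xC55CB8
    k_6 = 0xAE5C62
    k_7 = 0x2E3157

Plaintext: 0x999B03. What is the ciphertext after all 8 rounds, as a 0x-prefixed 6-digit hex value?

0x24C05D

s_0 = plaintext = 0x999B03
s_1 = Round(s_0, k_0) = 0xB03FA3
s_2 = Round(s_1, k_1) = 0xFA3829
s_3 = Round(s_2, k_2) = 0x82943F
s_4 = Round(s_3, k_3) = 0x43FD5A
s_5 = Round(s_4, k_4) = 0xD5A1A9
s_6 = Round(s_5, k_5) = 0x1A96A5
s_7 = Round(s_6, k_6) = 0x6A524C
s_8 = Round(s_7, k_7) = 0x24C05D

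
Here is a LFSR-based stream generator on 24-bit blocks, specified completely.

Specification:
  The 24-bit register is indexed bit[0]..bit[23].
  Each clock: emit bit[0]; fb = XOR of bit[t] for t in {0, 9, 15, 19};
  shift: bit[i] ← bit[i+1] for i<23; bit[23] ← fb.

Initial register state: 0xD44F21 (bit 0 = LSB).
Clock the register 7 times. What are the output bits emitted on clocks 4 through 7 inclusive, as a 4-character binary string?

0010

reg_0 = 0xD44F21
clock 1: out=1, reg = 0x6A2790
clock 2: out=0, reg = 0x3513C8
clock 3: out=0, reg = 0x9A89E4
clock 4: out=0, reg = 0x4D44F2
clock 5: out=0, reg = 0xA6A279
clock 6: out=1, reg = 0xD3513C
clock 7: out=0, reg = 0x69A89E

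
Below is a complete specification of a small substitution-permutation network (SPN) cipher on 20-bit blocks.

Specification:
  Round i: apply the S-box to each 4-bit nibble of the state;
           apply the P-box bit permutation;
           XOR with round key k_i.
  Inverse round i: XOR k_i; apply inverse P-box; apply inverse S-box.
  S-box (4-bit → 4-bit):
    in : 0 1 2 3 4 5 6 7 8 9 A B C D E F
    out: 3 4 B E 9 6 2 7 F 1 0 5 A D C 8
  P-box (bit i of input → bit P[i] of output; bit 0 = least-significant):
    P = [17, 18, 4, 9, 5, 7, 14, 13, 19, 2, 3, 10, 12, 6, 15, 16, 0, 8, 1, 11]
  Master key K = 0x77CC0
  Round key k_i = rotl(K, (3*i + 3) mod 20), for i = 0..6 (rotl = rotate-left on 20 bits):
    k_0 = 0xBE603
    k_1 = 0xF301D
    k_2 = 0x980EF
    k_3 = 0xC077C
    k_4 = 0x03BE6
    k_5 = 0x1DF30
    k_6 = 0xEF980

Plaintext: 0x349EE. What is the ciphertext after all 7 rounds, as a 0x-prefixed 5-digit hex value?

s_0 = plaintext = 0x349EE
s_1 = Round(s_0, k_0) = 0x29D11
s_2 = Round(s_1, k_1) = 0x76D04
s_3 = Round(s_2, k_2) = 0x38704
s_4 = Round(s_3, k_3) = 0x79C92
s_5 = Round(s_4, k_4) = 0x62CC1
s_6 = Round(s_5, k_5) = 0x0EAE4
s_7 = Round(s_6, k_6) = 0xD1A81

0xD1A81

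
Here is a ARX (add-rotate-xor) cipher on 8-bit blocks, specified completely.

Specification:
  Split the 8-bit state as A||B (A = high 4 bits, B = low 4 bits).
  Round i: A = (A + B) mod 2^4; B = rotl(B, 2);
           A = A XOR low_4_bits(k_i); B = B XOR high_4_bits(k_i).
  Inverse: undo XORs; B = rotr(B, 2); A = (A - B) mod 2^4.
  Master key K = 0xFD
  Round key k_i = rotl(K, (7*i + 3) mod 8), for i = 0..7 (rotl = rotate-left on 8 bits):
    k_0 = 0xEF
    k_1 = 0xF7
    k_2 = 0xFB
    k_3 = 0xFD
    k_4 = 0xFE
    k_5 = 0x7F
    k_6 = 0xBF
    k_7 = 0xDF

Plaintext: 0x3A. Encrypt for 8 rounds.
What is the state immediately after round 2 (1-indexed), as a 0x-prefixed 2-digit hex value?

s_0 = plaintext = 0x3A
s_1 = Round(s_0, k_0) = 0x24
s_2 = Round(s_1, k_1) = 0x1E
s_3 = Round(s_2, k_2) = 0x44
s_4 = Round(s_3, k_3) = 0x5E
s_5 = Round(s_4, k_4) = 0xD4
s_6 = Round(s_5, k_5) = 0xE6
s_7 = Round(s_6, k_6) = 0xB2
s_8 = Round(s_7, k_7) = 0x25

0x1E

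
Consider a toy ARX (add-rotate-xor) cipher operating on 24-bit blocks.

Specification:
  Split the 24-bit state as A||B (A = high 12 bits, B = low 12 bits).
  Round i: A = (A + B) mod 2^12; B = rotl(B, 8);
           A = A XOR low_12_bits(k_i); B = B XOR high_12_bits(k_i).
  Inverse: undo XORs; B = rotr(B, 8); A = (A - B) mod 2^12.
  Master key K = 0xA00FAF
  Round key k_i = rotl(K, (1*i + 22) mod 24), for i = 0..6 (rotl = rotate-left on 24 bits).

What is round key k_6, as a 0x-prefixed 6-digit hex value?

0x00FAFA

K = 0xA00FAF
k_0 = rotl(K, (1*0+22) mod 24) = rotl(K, 22) = 0xE803EB
k_1 = rotl(K, (1*1+22) mod 24) = rotl(K, 23) = 0xD007D7
k_2 = rotl(K, (1*2+22) mod 24) = rotl(K, 0) = 0xA00FAF
k_3 = rotl(K, (1*3+22) mod 24) = rotl(K, 1) = 0x401F5F
k_4 = rotl(K, (1*4+22) mod 24) = rotl(K, 2) = 0x803EBE
k_5 = rotl(K, (1*5+22) mod 24) = rotl(K, 3) = 0x007D7D
k_6 = rotl(K, (1*6+22) mod 24) = rotl(K, 4) = 0x00FAFA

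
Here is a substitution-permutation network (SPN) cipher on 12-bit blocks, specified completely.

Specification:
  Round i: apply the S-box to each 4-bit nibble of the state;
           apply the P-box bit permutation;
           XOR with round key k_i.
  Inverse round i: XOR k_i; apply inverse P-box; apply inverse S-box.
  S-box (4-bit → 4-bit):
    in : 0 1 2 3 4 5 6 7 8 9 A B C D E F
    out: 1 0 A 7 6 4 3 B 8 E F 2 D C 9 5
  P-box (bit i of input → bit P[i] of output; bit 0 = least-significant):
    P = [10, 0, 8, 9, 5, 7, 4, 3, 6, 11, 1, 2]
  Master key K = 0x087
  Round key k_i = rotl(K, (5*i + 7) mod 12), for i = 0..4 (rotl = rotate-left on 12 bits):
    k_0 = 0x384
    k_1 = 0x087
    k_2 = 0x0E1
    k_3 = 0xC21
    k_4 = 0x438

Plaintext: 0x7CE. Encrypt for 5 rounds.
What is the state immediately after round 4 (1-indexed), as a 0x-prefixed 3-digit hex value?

s_0 = plaintext = 0x7CE
s_1 = Round(s_0, k_0) = 0xDF8
s_2 = Round(s_1, k_1) = 0x2B1
s_3 = Round(s_2, k_2) = 0x865
s_4 = Round(s_3, k_3) = 0xD85
s_5 = Round(s_4, k_4) = 0x536

0xD85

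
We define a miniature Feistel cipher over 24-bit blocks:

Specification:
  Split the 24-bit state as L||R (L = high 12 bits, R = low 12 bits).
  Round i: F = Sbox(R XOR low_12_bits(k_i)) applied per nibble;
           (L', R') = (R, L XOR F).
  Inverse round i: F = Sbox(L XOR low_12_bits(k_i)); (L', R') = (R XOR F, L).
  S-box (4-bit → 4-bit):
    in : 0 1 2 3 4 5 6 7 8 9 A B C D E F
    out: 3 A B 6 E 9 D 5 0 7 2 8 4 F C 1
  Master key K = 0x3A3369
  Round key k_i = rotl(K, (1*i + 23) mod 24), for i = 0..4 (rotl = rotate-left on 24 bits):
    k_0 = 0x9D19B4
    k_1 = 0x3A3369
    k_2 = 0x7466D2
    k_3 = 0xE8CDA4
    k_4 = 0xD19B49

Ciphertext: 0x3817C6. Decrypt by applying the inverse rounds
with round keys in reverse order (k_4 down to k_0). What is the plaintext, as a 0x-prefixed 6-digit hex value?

0x927B8B

s_0 = ciphertext = 0x3817C6
s_1 = InvRound(s_0, k_4) = 0x786381
s_2 = InvRound(s_1, k_3) = 0x13A786
s_3 = InvRound(s_2, k_2) = 0x24613A
s_4 = InvRound(s_3, k_1) = 0xB8B246
s_5 = InvRound(s_4, k_0) = 0x927B8B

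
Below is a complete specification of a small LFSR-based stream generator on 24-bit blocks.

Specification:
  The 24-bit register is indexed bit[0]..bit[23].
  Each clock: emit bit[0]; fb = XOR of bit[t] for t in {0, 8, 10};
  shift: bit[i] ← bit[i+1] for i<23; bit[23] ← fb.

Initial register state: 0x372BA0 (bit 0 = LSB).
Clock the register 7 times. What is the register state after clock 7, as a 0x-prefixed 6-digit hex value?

reg_0 = 0x372BA0
clock 1: out=0, reg = 0x9B95D0
clock 2: out=0, reg = 0x4DCAE8
clock 3: out=0, reg = 0x26E574
clock 4: out=0, reg = 0x1372BA
clock 5: out=0, reg = 0x09B95D
clock 6: out=1, reg = 0x04DCAE
clock 7: out=0, reg = 0x826E57

0x826E57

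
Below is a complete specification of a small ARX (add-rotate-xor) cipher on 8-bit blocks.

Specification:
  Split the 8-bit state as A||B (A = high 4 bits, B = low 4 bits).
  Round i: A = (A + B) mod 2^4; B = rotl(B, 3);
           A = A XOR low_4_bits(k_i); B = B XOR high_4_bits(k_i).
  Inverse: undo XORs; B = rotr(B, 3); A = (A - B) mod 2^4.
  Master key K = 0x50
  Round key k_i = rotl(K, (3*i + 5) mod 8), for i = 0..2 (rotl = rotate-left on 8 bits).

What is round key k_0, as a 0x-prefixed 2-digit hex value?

K = 0x50
k_0 = rotl(K, (3*0+5) mod 8) = rotl(K, 5) = 0x0A

0x0A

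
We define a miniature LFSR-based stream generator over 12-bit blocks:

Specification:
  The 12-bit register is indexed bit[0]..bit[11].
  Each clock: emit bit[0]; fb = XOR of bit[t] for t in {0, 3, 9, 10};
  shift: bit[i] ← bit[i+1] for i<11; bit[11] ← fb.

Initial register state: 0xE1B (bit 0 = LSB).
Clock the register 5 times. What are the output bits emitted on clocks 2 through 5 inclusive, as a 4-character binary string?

reg_0 = 0xE1B
clock 1: out=1, reg = 0x70D
clock 2: out=1, reg = 0x386
clock 3: out=0, reg = 0x9C3
clock 4: out=1, reg = 0xCE1
clock 5: out=1, reg = 0x670

1011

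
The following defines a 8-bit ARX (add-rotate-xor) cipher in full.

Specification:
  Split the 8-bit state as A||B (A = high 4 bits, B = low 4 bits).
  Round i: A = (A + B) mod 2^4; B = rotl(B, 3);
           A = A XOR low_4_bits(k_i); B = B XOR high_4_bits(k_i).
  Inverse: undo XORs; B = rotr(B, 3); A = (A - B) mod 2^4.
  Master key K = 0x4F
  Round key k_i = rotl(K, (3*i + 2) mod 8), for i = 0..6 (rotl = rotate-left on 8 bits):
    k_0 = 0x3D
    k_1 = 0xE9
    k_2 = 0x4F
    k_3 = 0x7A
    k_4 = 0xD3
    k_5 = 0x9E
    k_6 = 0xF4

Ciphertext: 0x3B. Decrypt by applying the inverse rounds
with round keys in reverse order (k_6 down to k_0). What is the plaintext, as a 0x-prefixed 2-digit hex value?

0xC7

s_0 = ciphertext = 0x3B
s_1 = InvRound(s_0, k_6) = 0xF8
s_2 = InvRound(s_1, k_5) = 0xF2
s_3 = InvRound(s_2, k_4) = 0xDF
s_4 = InvRound(s_3, k_3) = 0x61
s_5 = InvRound(s_4, k_2) = 0xFA
s_6 = InvRound(s_5, k_1) = 0xE8
s_7 = InvRound(s_6, k_0) = 0xC7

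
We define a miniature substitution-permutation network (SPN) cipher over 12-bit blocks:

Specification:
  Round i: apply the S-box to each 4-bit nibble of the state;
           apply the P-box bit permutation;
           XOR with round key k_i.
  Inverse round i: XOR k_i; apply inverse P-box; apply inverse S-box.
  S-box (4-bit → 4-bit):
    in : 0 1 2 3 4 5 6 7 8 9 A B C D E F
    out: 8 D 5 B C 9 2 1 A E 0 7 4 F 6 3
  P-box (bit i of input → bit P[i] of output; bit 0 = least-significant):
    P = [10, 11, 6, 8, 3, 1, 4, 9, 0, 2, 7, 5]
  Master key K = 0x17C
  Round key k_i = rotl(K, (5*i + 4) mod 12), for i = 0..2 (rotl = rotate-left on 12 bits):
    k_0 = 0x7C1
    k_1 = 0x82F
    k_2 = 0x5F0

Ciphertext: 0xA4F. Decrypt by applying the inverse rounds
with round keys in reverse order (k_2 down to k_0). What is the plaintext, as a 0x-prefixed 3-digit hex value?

0x40B

s_0 = ciphertext = 0xA4F
s_1 = InvRound(s_0, k_2) = 0xDD3
s_2 = InvRound(s_1, k_1) = 0x921
s_3 = InvRound(s_2, k_0) = 0x40B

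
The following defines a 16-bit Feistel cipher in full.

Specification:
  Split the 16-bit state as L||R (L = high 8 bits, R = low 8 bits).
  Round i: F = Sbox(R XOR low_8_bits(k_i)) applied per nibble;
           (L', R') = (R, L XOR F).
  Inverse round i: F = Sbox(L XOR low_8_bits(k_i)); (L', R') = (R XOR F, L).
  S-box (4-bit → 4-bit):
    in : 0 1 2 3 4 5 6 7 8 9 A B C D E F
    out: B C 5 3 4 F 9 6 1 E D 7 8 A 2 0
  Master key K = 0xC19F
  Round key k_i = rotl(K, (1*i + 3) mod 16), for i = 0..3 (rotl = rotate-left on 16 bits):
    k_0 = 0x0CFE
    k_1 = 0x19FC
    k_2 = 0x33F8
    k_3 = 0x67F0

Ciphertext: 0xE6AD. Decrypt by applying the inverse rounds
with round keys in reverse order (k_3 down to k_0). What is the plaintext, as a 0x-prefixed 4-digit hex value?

s_0 = ciphertext = 0xE6AD
s_1 = InvRound(s_0, k_3) = 0x64E6
s_2 = InvRound(s_1, k_2) = 0x0E64
s_3 = InvRound(s_2, k_1) = 0x610E
s_4 = InvRound(s_3, k_0) = 0xEE61

0xEE61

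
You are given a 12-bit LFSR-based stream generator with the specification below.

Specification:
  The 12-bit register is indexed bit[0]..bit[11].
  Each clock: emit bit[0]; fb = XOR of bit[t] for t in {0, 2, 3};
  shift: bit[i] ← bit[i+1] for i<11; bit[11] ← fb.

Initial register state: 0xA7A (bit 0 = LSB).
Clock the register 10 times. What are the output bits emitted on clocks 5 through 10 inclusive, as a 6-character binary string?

reg_0 = 0xA7A
clock 1: out=0, reg = 0xD3D
clock 2: out=1, reg = 0xE9E
clock 3: out=0, reg = 0x74F
clock 4: out=1, reg = 0xBA7
clock 5: out=1, reg = 0x5D3
clock 6: out=1, reg = 0xAE9
clock 7: out=1, reg = 0x574
clock 8: out=0, reg = 0xABA
clock 9: out=0, reg = 0xD5D
clock 10: out=1, reg = 0xEAE

111001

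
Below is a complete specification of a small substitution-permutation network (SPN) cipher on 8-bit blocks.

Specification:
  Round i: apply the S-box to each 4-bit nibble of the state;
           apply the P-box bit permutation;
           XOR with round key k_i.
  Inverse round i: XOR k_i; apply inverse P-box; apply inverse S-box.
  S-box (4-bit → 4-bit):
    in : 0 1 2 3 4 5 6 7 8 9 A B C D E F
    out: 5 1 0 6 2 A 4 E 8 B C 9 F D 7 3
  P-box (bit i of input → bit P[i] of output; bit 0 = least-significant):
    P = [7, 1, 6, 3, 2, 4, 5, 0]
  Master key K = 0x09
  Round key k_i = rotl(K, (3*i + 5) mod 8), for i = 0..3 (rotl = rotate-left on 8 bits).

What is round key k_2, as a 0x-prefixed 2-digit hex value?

K = 0x09
k_0 = rotl(K, (3*0+5) mod 8) = rotl(K, 5) = 0x21
k_1 = rotl(K, (3*1+5) mod 8) = rotl(K, 0) = 0x09
k_2 = rotl(K, (3*2+5) mod 8) = rotl(K, 3) = 0x48

0x48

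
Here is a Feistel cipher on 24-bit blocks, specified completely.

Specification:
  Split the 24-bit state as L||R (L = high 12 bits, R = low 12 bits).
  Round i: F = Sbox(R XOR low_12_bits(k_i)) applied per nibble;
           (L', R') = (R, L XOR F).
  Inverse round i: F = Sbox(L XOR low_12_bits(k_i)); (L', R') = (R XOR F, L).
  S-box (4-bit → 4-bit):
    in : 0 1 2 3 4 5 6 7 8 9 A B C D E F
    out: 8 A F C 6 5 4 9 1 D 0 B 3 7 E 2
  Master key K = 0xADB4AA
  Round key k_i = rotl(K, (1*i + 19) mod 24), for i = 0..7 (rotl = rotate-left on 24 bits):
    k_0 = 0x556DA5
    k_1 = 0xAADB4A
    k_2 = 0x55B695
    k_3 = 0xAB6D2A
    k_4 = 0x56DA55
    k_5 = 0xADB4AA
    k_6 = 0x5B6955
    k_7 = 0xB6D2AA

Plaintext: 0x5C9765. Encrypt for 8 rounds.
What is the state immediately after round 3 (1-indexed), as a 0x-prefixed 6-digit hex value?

s_0 = plaintext = 0x5C9765
s_1 = Round(s_0, k_0) = 0x7655F1
s_2 = Round(s_1, k_1) = 0x5F19DE
s_3 = Round(s_2, k_2) = 0x9DE79A
s_4 = Round(s_3, k_3) = 0x79A966
s_5 = Round(s_4, k_4) = 0x966B56
s_6 = Round(s_5, k_5) = 0xB56B45
s_7 = Round(s_6, k_6) = 0xB454FE
s_8 = Round(s_7, k_7) = 0x4FEF13

0x9DE79A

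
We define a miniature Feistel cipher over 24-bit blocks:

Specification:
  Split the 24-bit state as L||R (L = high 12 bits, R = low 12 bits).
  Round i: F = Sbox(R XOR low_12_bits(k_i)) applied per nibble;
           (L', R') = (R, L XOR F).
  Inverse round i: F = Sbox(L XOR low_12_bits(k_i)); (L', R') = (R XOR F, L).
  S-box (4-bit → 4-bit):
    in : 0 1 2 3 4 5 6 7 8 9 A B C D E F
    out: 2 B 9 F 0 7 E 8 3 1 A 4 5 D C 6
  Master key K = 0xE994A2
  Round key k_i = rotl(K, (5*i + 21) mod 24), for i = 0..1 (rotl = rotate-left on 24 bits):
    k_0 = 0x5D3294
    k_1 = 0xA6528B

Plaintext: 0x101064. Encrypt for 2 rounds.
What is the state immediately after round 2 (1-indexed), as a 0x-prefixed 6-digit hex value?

0x863AA7

s_0 = plaintext = 0x101064
s_1 = Round(s_0, k_0) = 0x064863
s_2 = Round(s_1, k_1) = 0x863AA7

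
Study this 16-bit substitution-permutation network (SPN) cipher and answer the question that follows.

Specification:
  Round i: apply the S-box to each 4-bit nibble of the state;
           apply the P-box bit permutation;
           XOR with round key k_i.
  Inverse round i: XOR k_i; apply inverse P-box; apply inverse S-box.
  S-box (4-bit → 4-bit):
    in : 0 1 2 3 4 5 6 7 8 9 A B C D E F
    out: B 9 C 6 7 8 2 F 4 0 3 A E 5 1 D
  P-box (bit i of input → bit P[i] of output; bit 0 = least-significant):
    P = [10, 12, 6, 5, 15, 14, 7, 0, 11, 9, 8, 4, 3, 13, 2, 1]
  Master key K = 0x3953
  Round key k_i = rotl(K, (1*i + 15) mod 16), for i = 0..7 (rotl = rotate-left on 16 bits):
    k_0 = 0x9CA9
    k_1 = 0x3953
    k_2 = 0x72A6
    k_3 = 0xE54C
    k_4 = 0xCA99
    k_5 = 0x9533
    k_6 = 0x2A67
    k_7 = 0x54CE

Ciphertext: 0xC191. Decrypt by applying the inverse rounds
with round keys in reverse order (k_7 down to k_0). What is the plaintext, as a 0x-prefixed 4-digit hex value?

s_0 = ciphertext = 0xC191
s_1 = InvRound(s_0, k_7) = 0xF214
s_2 = InvRound(s_1, k_6) = 0x510C
s_3 = InvRound(s_2, k_5) = 0xF501
s_4 = InvRound(s_3, k_4) = 0xA78A
s_5 = InvRound(s_4, k_3) = 0x2638
s_6 = InvRound(s_5, k_2) = 0xF53A
s_7 = InvRound(s_6, k_1) = 0xEE0F
s_8 = InvRound(s_7, k_0) = 0xC63B

0xC63B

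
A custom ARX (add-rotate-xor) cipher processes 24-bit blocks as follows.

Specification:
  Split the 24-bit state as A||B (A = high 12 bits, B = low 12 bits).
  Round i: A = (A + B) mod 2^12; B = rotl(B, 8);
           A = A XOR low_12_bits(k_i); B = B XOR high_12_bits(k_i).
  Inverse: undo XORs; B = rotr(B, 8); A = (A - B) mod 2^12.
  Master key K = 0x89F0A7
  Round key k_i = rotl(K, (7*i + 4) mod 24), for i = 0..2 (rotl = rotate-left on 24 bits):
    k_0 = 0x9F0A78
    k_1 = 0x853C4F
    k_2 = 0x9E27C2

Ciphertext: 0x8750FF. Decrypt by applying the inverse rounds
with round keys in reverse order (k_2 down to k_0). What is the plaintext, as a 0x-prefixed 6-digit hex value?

s_0 = ciphertext = 0x8750FF
s_1 = InvRound(s_0, k_2) = 0xDDE1D9
s_2 = InvRound(s_1, k_1) = 0x8E88A9
s_3 = InvRound(s_2, k_0) = 0xCFF591

0xCFF591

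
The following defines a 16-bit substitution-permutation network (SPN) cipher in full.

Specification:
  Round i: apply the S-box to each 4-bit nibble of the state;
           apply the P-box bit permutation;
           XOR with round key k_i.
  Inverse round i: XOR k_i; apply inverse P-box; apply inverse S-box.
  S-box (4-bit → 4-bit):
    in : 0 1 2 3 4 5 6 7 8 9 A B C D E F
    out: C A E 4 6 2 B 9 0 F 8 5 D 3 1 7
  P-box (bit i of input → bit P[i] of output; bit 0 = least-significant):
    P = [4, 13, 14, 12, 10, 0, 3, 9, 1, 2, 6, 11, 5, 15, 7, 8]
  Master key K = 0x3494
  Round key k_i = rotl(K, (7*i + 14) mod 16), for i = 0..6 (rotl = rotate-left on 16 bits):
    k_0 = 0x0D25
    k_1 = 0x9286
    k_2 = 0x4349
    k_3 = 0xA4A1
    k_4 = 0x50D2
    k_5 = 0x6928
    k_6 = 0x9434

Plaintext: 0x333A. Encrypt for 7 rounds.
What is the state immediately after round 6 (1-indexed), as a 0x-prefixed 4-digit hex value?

0x11CC

s_0 = plaintext = 0x333A
s_1 = Round(s_0, k_0) = 0x1DED
s_2 = Round(s_1, k_1) = 0x3790
s_3 = Round(s_2, k_2) = 0x1DC2
s_4 = Round(s_3, k_3) = 0x53AF
s_5 = Round(s_4, k_4) = 0xB282
s_6 = Round(s_5, k_5) = 0x11CC
s_7 = Round(s_6, k_6) = 0x4B28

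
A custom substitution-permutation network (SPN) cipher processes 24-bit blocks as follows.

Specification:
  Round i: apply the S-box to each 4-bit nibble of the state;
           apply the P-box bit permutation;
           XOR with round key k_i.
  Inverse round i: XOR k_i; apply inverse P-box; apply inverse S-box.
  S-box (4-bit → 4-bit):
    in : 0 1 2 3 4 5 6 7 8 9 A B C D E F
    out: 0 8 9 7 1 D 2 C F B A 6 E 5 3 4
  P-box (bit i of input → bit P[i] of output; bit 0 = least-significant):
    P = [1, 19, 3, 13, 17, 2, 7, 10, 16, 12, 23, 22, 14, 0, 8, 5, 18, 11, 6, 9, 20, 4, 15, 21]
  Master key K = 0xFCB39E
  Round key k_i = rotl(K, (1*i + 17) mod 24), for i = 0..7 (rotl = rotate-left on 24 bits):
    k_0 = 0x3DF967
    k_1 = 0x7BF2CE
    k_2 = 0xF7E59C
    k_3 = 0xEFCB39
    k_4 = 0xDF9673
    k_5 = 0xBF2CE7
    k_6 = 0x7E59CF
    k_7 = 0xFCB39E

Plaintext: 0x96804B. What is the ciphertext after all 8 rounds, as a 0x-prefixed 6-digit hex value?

s_0 = plaintext = 0x96804B
s_1 = Round(s_0, k_0) = 0x07B05E
s_2 = Round(s_1, k_1) = 0x71F50D
s_3 = Round(s_2, k_2) = 0x166696
s_4 = Round(s_3, k_3) = 0xC5D73C
s_5 = Round(s_4, k_4) = 0x3175AF
s_6 = Round(s_5, k_5) = 0x6EABDB
s_7 = Round(s_6, k_6) = 0xF04176
s_8 = Round(s_7, k_7) = 0xB4771E

0xB4771E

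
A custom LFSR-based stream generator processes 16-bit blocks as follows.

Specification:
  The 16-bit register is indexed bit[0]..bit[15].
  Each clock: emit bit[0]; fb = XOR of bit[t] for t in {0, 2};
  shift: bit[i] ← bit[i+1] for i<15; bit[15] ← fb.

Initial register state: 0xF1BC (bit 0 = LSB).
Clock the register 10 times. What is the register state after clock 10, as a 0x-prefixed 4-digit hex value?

reg_0 = 0xF1BC
clock 1: out=0, reg = 0xF8DE
clock 2: out=0, reg = 0xFC6F
clock 3: out=1, reg = 0x7E37
clock 4: out=1, reg = 0x3F1B
clock 5: out=1, reg = 0x9F8D
clock 6: out=1, reg = 0x4FC6
clock 7: out=0, reg = 0xA7E3
clock 8: out=1, reg = 0xD3F1
clock 9: out=1, reg = 0xE9F8
clock 10: out=0, reg = 0x74FC

0x74FC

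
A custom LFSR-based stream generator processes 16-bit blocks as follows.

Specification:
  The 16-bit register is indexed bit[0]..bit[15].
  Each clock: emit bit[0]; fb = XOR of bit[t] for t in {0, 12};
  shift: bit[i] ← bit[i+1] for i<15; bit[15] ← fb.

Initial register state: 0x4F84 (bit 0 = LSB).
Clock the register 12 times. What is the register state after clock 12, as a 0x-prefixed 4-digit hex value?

0x7804

reg_0 = 0x4F84
clock 1: out=0, reg = 0x27C2
clock 2: out=0, reg = 0x13E1
clock 3: out=1, reg = 0x09F0
clock 4: out=0, reg = 0x04F8
clock 5: out=0, reg = 0x027C
clock 6: out=0, reg = 0x013E
clock 7: out=0, reg = 0x009F
clock 8: out=1, reg = 0x804F
clock 9: out=1, reg = 0xC027
clock 10: out=1, reg = 0xE013
clock 11: out=1, reg = 0xF009
clock 12: out=1, reg = 0x7804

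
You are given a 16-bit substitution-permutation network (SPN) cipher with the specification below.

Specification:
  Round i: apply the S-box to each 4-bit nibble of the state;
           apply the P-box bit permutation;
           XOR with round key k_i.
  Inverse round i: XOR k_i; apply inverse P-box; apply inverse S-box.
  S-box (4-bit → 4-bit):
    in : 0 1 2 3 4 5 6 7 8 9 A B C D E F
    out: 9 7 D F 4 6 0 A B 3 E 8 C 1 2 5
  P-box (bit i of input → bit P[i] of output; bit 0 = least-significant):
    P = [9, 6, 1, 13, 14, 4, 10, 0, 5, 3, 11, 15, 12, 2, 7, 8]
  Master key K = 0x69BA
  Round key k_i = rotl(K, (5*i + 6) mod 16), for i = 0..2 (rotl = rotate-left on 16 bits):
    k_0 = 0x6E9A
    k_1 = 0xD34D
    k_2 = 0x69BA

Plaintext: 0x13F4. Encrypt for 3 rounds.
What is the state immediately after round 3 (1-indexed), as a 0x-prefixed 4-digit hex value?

s_0 = plaintext = 0x13F4
s_1 = Round(s_0, k_0) = 0xB234
s_2 = Round(s_1, k_1) = 0x1E7E
s_3 = Round(s_2, k_2) = 0x7967

0x7967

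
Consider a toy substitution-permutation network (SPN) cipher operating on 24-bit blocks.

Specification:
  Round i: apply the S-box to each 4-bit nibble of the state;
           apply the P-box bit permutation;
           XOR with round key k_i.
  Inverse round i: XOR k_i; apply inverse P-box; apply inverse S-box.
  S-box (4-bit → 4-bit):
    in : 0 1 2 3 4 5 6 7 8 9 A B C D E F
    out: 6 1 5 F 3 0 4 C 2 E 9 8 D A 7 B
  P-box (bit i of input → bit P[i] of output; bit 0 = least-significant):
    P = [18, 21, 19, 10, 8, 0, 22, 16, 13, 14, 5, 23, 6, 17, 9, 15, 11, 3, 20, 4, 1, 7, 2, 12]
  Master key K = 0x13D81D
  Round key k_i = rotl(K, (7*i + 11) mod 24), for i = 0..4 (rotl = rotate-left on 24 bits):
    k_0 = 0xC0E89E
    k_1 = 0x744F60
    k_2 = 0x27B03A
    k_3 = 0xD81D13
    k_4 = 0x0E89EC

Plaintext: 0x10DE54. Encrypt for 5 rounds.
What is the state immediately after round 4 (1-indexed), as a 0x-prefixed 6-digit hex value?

0x1ECCE0

s_0 = plaintext = 0x10DE54
s_1 = Round(s_0, k_0) = 0xF608B4
s_2 = Round(s_1, k_1) = 0x431DE2
s_3 = Round(s_2, k_2) = 0xFBF9E1
s_4 = Round(s_3, k_3) = 0x1ECCE0
s_5 = Round(s_4, k_4) = 0xF62287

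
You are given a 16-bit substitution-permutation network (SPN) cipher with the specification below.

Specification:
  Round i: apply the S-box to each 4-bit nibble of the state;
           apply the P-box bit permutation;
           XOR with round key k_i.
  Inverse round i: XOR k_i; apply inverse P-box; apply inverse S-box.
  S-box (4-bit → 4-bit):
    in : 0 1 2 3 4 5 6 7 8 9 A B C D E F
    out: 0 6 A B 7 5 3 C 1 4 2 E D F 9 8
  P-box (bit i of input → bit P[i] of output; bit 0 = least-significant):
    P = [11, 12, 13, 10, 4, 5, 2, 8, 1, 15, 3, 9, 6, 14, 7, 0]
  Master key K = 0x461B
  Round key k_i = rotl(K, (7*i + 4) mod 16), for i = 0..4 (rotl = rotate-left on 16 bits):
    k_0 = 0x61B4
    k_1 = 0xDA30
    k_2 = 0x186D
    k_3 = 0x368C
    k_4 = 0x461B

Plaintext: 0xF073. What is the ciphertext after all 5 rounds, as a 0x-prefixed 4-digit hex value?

s_0 = plaintext = 0xF073
s_1 = Round(s_0, k_0) = 0x7CB1
s_2 = Round(s_1, k_1) = 0xE99F
s_3 = Round(s_2, k_2) = 0x1C20
s_4 = Round(s_3, k_3) = 0x7526
s_5 = Round(s_4, k_4) = 0x5FB0

0x5FB0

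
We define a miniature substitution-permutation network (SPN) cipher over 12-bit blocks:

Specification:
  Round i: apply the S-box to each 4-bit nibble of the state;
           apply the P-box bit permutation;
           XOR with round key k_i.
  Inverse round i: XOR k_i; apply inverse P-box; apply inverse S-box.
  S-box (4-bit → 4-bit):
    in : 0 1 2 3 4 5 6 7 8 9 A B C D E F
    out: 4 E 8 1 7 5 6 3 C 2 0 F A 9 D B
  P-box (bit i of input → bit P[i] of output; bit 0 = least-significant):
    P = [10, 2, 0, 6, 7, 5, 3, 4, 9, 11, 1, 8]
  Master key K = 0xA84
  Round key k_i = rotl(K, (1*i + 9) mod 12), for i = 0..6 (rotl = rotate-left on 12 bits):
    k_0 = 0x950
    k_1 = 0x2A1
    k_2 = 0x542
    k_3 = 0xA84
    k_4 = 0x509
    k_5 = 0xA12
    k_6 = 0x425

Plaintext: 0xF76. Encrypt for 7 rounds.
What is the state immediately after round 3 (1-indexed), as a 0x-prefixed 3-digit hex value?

0xF7B

s_0 = plaintext = 0xF76
s_1 = Round(s_0, k_0) = 0x2F5
s_2 = Round(s_1, k_1) = 0x710
s_3 = Round(s_2, k_2) = 0xF7B
s_4 = Round(s_3, k_3) = 0x561
s_5 = Round(s_4, k_4) = 0x766
s_6 = Round(s_5, k_5) = 0x03F
s_7 = Round(s_6, k_6) = 0x0E3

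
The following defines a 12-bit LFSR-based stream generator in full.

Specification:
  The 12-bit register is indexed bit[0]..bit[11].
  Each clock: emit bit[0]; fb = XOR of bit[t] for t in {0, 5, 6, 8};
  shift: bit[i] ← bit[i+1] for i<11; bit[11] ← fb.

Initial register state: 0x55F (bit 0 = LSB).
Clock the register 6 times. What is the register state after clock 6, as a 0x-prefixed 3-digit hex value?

0xD55

reg_0 = 0x55F
clock 1: out=1, reg = 0xAAF
clock 2: out=1, reg = 0x557
clock 3: out=1, reg = 0xAAB
clock 4: out=1, reg = 0x555
clock 5: out=1, reg = 0xAAA
clock 6: out=0, reg = 0xD55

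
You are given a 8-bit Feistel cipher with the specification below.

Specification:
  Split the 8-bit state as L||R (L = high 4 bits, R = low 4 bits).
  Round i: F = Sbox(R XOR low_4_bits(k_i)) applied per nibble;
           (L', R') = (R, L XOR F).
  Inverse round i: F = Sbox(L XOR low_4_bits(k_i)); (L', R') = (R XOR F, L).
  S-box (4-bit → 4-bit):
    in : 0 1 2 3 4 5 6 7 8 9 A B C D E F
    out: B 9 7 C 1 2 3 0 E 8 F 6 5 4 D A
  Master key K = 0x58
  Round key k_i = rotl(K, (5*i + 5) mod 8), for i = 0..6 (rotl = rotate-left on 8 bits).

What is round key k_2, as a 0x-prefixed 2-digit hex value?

K = 0x58
k_0 = rotl(K, (5*0+5) mod 8) = rotl(K, 5) = 0x0B
k_1 = rotl(K, (5*1+5) mod 8) = rotl(K, 2) = 0x61
k_2 = rotl(K, (5*2+5) mod 8) = rotl(K, 7) = 0x2C

0x2C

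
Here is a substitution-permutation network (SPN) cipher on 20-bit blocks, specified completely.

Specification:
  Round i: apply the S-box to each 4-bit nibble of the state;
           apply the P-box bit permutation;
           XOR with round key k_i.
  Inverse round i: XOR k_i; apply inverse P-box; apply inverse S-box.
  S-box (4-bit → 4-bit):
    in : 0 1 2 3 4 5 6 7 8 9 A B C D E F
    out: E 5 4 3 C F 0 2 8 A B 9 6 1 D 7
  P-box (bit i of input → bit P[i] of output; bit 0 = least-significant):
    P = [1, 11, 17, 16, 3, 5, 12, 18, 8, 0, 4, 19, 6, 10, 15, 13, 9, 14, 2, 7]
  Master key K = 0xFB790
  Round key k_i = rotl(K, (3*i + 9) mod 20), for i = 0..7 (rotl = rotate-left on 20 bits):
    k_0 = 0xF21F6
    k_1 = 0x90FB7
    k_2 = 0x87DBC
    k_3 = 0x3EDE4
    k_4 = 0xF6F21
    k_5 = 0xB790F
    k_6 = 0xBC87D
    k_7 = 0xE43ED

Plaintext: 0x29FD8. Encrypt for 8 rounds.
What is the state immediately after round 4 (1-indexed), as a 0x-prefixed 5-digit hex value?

0xA46D1

s_0 = plaintext = 0x29FD8
s_1 = Round(s_0, k_0) = 0xE04EB
s_2 = Round(s_1, k_1) = 0x4B929
s_3 = Round(s_2, k_2) = 0x14579
s_4 = Round(s_3, k_3) = 0xA46D1
s_5 = Round(s_4, k_4) = 0xD8DAB
s_6 = Round(s_5, k_5) = 0xE5A25
s_7 = Round(s_6, k_6) = 0x077BA
s_8 = Round(s_7, k_7) = 0xB0F62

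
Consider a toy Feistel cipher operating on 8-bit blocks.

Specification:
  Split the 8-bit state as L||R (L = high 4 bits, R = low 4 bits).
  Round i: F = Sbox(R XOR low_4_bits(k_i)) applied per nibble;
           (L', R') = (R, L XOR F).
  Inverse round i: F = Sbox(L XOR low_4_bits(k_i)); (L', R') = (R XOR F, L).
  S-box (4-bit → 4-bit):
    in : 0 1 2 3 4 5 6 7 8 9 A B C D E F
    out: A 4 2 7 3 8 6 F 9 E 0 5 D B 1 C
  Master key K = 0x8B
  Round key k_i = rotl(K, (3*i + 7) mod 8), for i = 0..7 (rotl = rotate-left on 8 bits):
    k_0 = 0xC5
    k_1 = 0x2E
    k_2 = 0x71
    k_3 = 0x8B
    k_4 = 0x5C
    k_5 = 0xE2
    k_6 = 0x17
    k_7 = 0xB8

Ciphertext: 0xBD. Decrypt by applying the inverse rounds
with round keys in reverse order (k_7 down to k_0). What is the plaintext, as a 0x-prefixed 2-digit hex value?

0xCE

s_0 = ciphertext = 0xBD
s_1 = InvRound(s_0, k_7) = 0xAB
s_2 = InvRound(s_1, k_6) = 0x0A
s_3 = InvRound(s_2, k_5) = 0x80
s_4 = InvRound(s_3, k_4) = 0x38
s_5 = InvRound(s_4, k_3) = 0x13
s_6 = InvRound(s_5, k_2) = 0x91
s_7 = InvRound(s_6, k_1) = 0xE9
s_8 = InvRound(s_7, k_0) = 0xCE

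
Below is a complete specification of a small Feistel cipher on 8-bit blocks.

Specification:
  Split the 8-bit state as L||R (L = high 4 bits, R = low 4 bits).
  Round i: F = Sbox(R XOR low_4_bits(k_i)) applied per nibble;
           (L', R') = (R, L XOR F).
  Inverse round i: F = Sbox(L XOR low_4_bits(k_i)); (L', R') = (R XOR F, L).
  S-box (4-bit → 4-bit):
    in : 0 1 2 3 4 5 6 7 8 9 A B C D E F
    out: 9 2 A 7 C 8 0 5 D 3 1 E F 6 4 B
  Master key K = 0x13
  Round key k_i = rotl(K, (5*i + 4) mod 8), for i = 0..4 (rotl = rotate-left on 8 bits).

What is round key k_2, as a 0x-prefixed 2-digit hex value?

0xC4

K = 0x13
k_0 = rotl(K, (5*0+4) mod 8) = rotl(K, 4) = 0x31
k_1 = rotl(K, (5*1+4) mod 8) = rotl(K, 1) = 0x26
k_2 = rotl(K, (5*2+4) mod 8) = rotl(K, 6) = 0xC4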